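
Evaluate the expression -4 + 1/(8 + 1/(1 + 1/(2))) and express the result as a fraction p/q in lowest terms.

-101/26

Build up convergents one term at a time:
a_0 = -4: -4/1
a_1 = 8: -31/8
a_2 = 1: -35/9
a_3 = 2: -101/26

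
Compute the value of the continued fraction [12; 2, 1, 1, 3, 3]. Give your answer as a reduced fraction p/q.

731/59

Use the convergent recurrence hₖ = aₖ·hₖ₋₁ + hₖ₋₂ (and likewise for the denominators kₖ):
a_0 = 12: 12/1
a_1 = 2: 25/2
a_2 = 1: 37/3
a_3 = 1: 62/5
a_4 = 3: 223/18
a_5 = 3: 731/59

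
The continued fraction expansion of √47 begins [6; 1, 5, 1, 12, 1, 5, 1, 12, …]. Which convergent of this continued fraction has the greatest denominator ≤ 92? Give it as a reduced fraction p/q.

a_0 = 6: 6/1  (≤ bound)
a_1 = 1: 7/1  (≤ bound)
a_2 = 5: 41/6  (≤ bound)
a_3 = 1: 48/7  (≤ bound)
a_4 = 12: 617/90  (≤ bound)
a_5 = 1: 665/97  (> 92, stop)

617/90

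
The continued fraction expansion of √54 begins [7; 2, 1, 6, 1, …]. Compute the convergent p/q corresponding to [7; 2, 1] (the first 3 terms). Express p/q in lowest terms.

22/3

Start with 1.
2 + 1/(1/1) = 2 + 1/1 = 3/1
7 + 1/(3/1) = 7 + 1/3 = 22/3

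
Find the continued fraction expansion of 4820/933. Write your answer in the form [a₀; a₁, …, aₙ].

4820 ÷ 933 → quotient 5, remainder 155
933 ÷ 155 → quotient 6, remainder 3
155 ÷ 3 → quotient 51, remainder 2
3 ÷ 2 → quotient 1, remainder 1
2 ÷ 1 → quotient 2, remainder 0

[5; 6, 51, 1, 2]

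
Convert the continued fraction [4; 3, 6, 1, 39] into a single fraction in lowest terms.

Collapse the nested fraction from the inside out:
Start with 39.
1 + 1/(39/1) = 1 + 1/39 = 40/39
6 + 1/(40/39) = 6 + 39/40 = 279/40
3 + 1/(279/40) = 3 + 40/279 = 877/279
4 + 1/(877/279) = 4 + 279/877 = 3787/877

3787/877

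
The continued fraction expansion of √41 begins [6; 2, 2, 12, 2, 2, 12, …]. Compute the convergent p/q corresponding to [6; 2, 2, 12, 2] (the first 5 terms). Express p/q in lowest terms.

Use the convergent recurrence hₖ = aₖ·hₖ₋₁ + hₖ₋₂ (and likewise for the denominators kₖ):
a_0 = 6: 6/1
a_1 = 2: 13/2
a_2 = 2: 32/5
a_3 = 12: 397/62
a_4 = 2: 826/129

826/129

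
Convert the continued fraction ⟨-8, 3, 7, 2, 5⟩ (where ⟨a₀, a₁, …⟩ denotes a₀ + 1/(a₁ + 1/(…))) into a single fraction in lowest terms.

a_0 = -8: -8/1
a_1 = 3: -23/3
a_2 = 7: -169/22
a_3 = 2: -361/47
a_4 = 5: -1974/257

-1974/257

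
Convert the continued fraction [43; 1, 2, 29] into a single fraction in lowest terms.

3843/88

Collapse the nested fraction from the inside out:
Start with 29.
2 + 1/(29/1) = 2 + 1/29 = 59/29
1 + 1/(59/29) = 1 + 29/59 = 88/59
43 + 1/(88/59) = 43 + 59/88 = 3843/88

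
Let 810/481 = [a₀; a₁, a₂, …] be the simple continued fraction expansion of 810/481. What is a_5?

810 = 1·481 + 329, so a_0 = 1
481 = 1·329 + 152, so a_1 = 1
329 = 2·152 + 25, so a_2 = 2
152 = 6·25 + 2, so a_3 = 6
25 = 12·2 + 1, so a_4 = 12
2 = 2·1 + 0, so a_5 = 2

2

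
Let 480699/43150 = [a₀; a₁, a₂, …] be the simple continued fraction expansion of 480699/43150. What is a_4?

480699 = 11·43150 + 6049, so a_0 = 11
43150 = 7·6049 + 807, so a_1 = 7
6049 = 7·807 + 400, so a_2 = 7
807 = 2·400 + 7, so a_3 = 2
400 = 57·7 + 1, so a_4 = 57

57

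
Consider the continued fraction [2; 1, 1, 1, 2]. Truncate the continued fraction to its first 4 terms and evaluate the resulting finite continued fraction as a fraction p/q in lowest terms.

Collapse the nested fraction from the inside out:
Start with 1.
1 + 1/(1/1) = 1 + 1/1 = 2/1
1 + 1/(2/1) = 1 + 1/2 = 3/2
2 + 1/(3/2) = 2 + 2/3 = 8/3

8/3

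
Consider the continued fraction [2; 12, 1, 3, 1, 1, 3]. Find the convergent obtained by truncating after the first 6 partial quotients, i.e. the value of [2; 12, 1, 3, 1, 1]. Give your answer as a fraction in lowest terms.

239/115

Use the convergent recurrence hₖ = aₖ·hₖ₋₁ + hₖ₋₂ (and likewise for the denominators kₖ):
a_0 = 2: 2/1
a_1 = 12: 25/12
a_2 = 1: 27/13
a_3 = 3: 106/51
a_4 = 1: 133/64
a_5 = 1: 239/115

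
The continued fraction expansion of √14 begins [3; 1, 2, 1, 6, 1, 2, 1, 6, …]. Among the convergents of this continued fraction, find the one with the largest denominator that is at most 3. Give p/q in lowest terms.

a_0 = 3: 3/1  (≤ bound)
a_1 = 1: 4/1  (≤ bound)
a_2 = 2: 11/3  (≤ bound)
a_3 = 1: 15/4  (> 3, stop)

11/3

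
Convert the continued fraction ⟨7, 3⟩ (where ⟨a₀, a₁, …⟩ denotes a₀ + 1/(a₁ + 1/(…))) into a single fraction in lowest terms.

22/3

Start with 3.
7 + 1/(3/1) = 7 + 1/3 = 22/3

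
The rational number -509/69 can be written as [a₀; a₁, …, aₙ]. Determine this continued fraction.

⌊-509/69⌋ = -8, remainder 43
⌊69/43⌋ = 1, remainder 26
⌊43/26⌋ = 1, remainder 17
⌊26/17⌋ = 1, remainder 9
⌊17/9⌋ = 1, remainder 8
⌊9/8⌋ = 1, remainder 1
⌊8/1⌋ = 8, remainder 0

[-8; 1, 1, 1, 1, 1, 8]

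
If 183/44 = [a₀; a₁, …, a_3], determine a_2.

⌊183/44⌋ = 4, remainder 7
⌊44/7⌋ = 6, remainder 2
⌊7/2⌋ = 3, remainder 1

3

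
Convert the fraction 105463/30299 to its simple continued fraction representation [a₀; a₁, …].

105463 ÷ 30299 → quotient 3, remainder 14566
30299 ÷ 14566 → quotient 2, remainder 1167
14566 ÷ 1167 → quotient 12, remainder 562
1167 ÷ 562 → quotient 2, remainder 43
562 ÷ 43 → quotient 13, remainder 3
43 ÷ 3 → quotient 14, remainder 1
3 ÷ 1 → quotient 3, remainder 0

[3; 2, 12, 2, 13, 14, 3]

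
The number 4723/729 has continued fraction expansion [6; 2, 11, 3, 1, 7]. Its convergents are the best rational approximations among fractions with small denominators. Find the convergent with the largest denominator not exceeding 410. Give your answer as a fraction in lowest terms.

609/94

List convergents until the denominator exceeds the bound:
a_0 = 6: 6/1  (≤ bound)
a_1 = 2: 13/2  (≤ bound)
a_2 = 11: 149/23  (≤ bound)
a_3 = 3: 460/71  (≤ bound)
a_4 = 1: 609/94  (≤ bound)
a_5 = 7: 4723/729  (> 410, stop)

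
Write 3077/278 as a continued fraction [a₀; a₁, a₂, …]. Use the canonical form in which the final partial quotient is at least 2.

[11; 14, 1, 1, 1, 2, 2]

⌊3077/278⌋ = 11, remainder 19
⌊278/19⌋ = 14, remainder 12
⌊19/12⌋ = 1, remainder 7
⌊12/7⌋ = 1, remainder 5
⌊7/5⌋ = 1, remainder 2
⌊5/2⌋ = 2, remainder 1
⌊2/1⌋ = 2, remainder 0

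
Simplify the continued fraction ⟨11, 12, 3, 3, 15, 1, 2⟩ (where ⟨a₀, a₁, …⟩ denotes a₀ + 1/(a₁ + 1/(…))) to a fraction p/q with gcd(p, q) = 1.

Build up convergents one term at a time:
a_0 = 11: 11/1
a_1 = 12: 133/12
a_2 = 3: 410/37
a_3 = 3: 1363/123
a_4 = 15: 20855/1882
a_5 = 1: 22218/2005
a_6 = 2: 65291/5892

65291/5892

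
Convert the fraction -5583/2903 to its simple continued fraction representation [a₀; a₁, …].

[-2; 13, 55, 1, 3]

Run the Euclidean algorithm, recording each quotient:
-5583 = -2·2903 + 223, so a_0 = -2
2903 = 13·223 + 4, so a_1 = 13
223 = 55·4 + 3, so a_2 = 55
4 = 1·3 + 1, so a_3 = 1
3 = 3·1 + 0, so a_4 = 3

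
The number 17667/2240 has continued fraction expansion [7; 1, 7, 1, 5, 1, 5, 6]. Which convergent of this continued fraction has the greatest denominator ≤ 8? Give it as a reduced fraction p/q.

63/8

a_0 = 7: 7/1  (≤ bound)
a_1 = 1: 8/1  (≤ bound)
a_2 = 7: 63/8  (≤ bound)
a_3 = 1: 71/9  (> 8, stop)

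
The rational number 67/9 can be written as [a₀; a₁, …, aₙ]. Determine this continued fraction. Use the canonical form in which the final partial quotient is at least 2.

[7; 2, 4]

⌊67/9⌋ = 7, remainder 4
⌊9/4⌋ = 2, remainder 1
⌊4/1⌋ = 4, remainder 0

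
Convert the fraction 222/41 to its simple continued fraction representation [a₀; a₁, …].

[5; 2, 2, 2, 3]

⌊222/41⌋ = 5, remainder 17
⌊41/17⌋ = 2, remainder 7
⌊17/7⌋ = 2, remainder 3
⌊7/3⌋ = 2, remainder 1
⌊3/1⌋ = 3, remainder 0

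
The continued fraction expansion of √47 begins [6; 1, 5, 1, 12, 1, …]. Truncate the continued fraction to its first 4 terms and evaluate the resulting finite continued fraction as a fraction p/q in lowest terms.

Start with 1.
5 + 1/(1/1) = 5 + 1/1 = 6/1
1 + 1/(6/1) = 1 + 1/6 = 7/6
6 + 1/(7/6) = 6 + 6/7 = 48/7

48/7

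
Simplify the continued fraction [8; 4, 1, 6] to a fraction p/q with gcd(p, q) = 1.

a_0 = 8: 8/1
a_1 = 4: 33/4
a_2 = 1: 41/5
a_3 = 6: 279/34

279/34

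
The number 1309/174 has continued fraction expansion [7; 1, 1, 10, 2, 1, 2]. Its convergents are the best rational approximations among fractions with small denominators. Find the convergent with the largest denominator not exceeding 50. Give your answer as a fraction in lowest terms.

331/44

a_0 = 7: 7/1  (≤ bound)
a_1 = 1: 8/1  (≤ bound)
a_2 = 1: 15/2  (≤ bound)
a_3 = 10: 158/21  (≤ bound)
a_4 = 2: 331/44  (≤ bound)
a_5 = 1: 489/65  (> 50, stop)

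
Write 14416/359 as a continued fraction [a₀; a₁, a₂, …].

[40; 6, 2, 2, 3, 3]

Apply division with remainder until the remainder is 0:
14416 = 40·359 + 56, so a_0 = 40
359 = 6·56 + 23, so a_1 = 6
56 = 2·23 + 10, so a_2 = 2
23 = 2·10 + 3, so a_3 = 2
10 = 3·3 + 1, so a_4 = 3
3 = 3·1 + 0, so a_5 = 3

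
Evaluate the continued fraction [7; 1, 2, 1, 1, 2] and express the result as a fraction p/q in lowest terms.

139/18

Compute successive convergents:
a_0 = 7: 7/1
a_1 = 1: 8/1
a_2 = 2: 23/3
a_3 = 1: 31/4
a_4 = 1: 54/7
a_5 = 2: 139/18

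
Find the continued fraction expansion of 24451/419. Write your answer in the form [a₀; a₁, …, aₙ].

Run the Euclidean algorithm, recording each quotient:
24451 ÷ 419 → quotient 58, remainder 149
419 ÷ 149 → quotient 2, remainder 121
149 ÷ 121 → quotient 1, remainder 28
121 ÷ 28 → quotient 4, remainder 9
28 ÷ 9 → quotient 3, remainder 1
9 ÷ 1 → quotient 9, remainder 0

[58; 2, 1, 4, 3, 9]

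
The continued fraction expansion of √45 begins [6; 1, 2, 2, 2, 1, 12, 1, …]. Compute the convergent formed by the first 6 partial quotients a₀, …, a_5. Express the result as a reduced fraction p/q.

Compute successive convergents:
a_0 = 6: 6/1
a_1 = 1: 7/1
a_2 = 2: 20/3
a_3 = 2: 47/7
a_4 = 2: 114/17
a_5 = 1: 161/24

161/24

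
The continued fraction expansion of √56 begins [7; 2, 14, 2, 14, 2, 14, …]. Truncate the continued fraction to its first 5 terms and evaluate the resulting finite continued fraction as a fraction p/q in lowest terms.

a_0 = 7: 7/1
a_1 = 2: 15/2
a_2 = 14: 217/29
a_3 = 2: 449/60
a_4 = 14: 6503/869

6503/869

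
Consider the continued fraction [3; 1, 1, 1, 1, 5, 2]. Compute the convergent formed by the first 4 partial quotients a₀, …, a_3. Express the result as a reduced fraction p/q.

Start with 1.
1 + 1/(1/1) = 1 + 1/1 = 2/1
1 + 1/(2/1) = 1 + 1/2 = 3/2
3 + 1/(3/2) = 3 + 2/3 = 11/3

11/3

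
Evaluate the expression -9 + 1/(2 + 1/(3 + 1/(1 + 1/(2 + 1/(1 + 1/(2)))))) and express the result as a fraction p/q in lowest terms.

-796/93

Collapse the nested fraction from the inside out:
Start with 2.
1 + 1/(2/1) = 1 + 1/2 = 3/2
2 + 1/(3/2) = 2 + 2/3 = 8/3
1 + 1/(8/3) = 1 + 3/8 = 11/8
3 + 1/(11/8) = 3 + 8/11 = 41/11
2 + 1/(41/11) = 2 + 11/41 = 93/41
-9 + 1/(93/41) = -9 + 41/93 = -796/93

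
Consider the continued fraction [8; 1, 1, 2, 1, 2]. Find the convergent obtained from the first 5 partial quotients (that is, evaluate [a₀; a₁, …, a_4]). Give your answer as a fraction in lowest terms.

Compute successive convergents:
a_0 = 8: 8/1
a_1 = 1: 9/1
a_2 = 1: 17/2
a_3 = 2: 43/5
a_4 = 1: 60/7

60/7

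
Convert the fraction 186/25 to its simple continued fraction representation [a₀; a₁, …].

[7; 2, 3, 1, 2]

Run the Euclidean algorithm, recording each quotient:
186 = 7·25 + 11, so a_0 = 7
25 = 2·11 + 3, so a_1 = 2
11 = 3·3 + 2, so a_2 = 3
3 = 1·2 + 1, so a_3 = 1
2 = 2·1 + 0, so a_4 = 2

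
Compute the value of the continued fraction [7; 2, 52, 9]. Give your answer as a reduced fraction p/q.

7098/947

a_0 = 7: 7/1
a_1 = 2: 15/2
a_2 = 52: 787/105
a_3 = 9: 7098/947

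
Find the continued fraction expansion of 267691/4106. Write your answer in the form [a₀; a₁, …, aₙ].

Run the Euclidean algorithm, recording each quotient:
⌊267691/4106⌋ = 65, remainder 801
⌊4106/801⌋ = 5, remainder 101
⌊801/101⌋ = 7, remainder 94
⌊101/94⌋ = 1, remainder 7
⌊94/7⌋ = 13, remainder 3
⌊7/3⌋ = 2, remainder 1
⌊3/1⌋ = 3, remainder 0

[65; 5, 7, 1, 13, 2, 3]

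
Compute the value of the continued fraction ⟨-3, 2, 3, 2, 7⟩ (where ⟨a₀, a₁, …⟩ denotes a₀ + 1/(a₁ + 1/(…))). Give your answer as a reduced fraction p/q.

a_0 = -3: -3/1
a_1 = 2: -5/2
a_2 = 3: -18/7
a_3 = 2: -41/16
a_4 = 7: -305/119

-305/119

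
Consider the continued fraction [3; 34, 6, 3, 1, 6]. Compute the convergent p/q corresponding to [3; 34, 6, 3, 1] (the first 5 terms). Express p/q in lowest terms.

2587/854

Collapse the nested fraction from the inside out:
Start with 1.
3 + 1/(1/1) = 3 + 1/1 = 4/1
6 + 1/(4/1) = 6 + 1/4 = 25/4
34 + 1/(25/4) = 34 + 4/25 = 854/25
3 + 1/(854/25) = 3 + 25/854 = 2587/854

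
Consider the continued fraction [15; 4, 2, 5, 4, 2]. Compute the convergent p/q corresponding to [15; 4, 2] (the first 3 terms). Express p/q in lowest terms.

137/9

Start with 2.
4 + 1/(2/1) = 4 + 1/2 = 9/2
15 + 1/(9/2) = 15 + 2/9 = 137/9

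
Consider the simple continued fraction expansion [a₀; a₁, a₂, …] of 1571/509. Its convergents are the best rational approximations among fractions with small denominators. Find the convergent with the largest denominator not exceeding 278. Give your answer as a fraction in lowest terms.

250/81

a_0 = 3: 3/1  (≤ bound)
a_1 = 11: 34/11  (≤ bound)
a_2 = 1: 37/12  (≤ bound)
a_3 = 1: 71/23  (≤ bound)
a_4 = 3: 250/81  (≤ bound)
a_5 = 6: 1571/509  (> 278, stop)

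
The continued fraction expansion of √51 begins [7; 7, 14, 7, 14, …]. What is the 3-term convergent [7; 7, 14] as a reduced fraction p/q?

707/99

Collapse the nested fraction from the inside out:
Start with 14.
7 + 1/(14/1) = 7 + 1/14 = 99/14
7 + 1/(99/14) = 7 + 14/99 = 707/99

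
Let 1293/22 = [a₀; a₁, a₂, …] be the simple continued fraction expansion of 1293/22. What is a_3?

⌊1293/22⌋ = 58, remainder 17
⌊22/17⌋ = 1, remainder 5
⌊17/5⌋ = 3, remainder 2
⌊5/2⌋ = 2, remainder 1

2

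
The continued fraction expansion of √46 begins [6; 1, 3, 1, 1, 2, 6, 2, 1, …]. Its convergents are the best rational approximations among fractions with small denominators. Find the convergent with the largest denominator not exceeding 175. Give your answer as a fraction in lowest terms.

997/147

a_0 = 6: 6/1  (≤ bound)
a_1 = 1: 7/1  (≤ bound)
a_2 = 3: 27/4  (≤ bound)
a_3 = 1: 34/5  (≤ bound)
a_4 = 1: 61/9  (≤ bound)
a_5 = 2: 156/23  (≤ bound)
a_6 = 6: 997/147  (≤ bound)
a_7 = 2: 2150/317  (> 175, stop)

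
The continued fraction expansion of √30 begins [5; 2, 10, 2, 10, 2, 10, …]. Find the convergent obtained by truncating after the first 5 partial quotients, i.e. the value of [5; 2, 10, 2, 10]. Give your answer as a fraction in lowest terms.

Start with 10.
2 + 1/(10/1) = 2 + 1/10 = 21/10
10 + 1/(21/10) = 10 + 10/21 = 220/21
2 + 1/(220/21) = 2 + 21/220 = 461/220
5 + 1/(461/220) = 5 + 220/461 = 2525/461

2525/461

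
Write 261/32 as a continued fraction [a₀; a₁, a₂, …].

[8; 6, 2, 2]

261 ÷ 32 → quotient 8, remainder 5
32 ÷ 5 → quotient 6, remainder 2
5 ÷ 2 → quotient 2, remainder 1
2 ÷ 1 → quotient 2, remainder 0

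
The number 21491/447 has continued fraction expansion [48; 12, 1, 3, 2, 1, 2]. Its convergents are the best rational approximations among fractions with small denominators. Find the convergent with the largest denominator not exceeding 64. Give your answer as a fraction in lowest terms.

a_0 = 48: 48/1  (≤ bound)
a_1 = 12: 577/12  (≤ bound)
a_2 = 1: 625/13  (≤ bound)
a_3 = 3: 2452/51  (≤ bound)
a_4 = 2: 5529/115  (> 64, stop)

2452/51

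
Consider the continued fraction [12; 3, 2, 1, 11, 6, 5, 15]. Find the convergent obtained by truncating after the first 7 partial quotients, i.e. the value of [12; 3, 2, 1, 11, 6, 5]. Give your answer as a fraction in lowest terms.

45224/3677

a_0 = 12: 12/1
a_1 = 3: 37/3
a_2 = 2: 86/7
a_3 = 1: 123/10
a_4 = 11: 1439/117
a_5 = 6: 8757/712
a_6 = 5: 45224/3677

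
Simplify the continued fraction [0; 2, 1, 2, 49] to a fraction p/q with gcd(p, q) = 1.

148/395

a_0 = 0: 0/1
a_1 = 2: 1/2
a_2 = 1: 1/3
a_3 = 2: 3/8
a_4 = 49: 148/395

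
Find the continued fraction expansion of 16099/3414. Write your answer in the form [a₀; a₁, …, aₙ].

[4; 1, 2, 1, 1, 15, 6, 5]

Run the Euclidean algorithm, recording each quotient:
16099 = 4·3414 + 2443, so a_0 = 4
3414 = 1·2443 + 971, so a_1 = 1
2443 = 2·971 + 501, so a_2 = 2
971 = 1·501 + 470, so a_3 = 1
501 = 1·470 + 31, so a_4 = 1
470 = 15·31 + 5, so a_5 = 15
31 = 6·5 + 1, so a_6 = 6
5 = 5·1 + 0, so a_7 = 5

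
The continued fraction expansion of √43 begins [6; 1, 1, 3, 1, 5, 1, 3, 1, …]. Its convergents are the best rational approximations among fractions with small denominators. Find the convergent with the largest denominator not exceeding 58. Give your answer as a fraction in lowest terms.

341/52

a_0 = 6: 6/1  (≤ bound)
a_1 = 1: 7/1  (≤ bound)
a_2 = 1: 13/2  (≤ bound)
a_3 = 3: 46/7  (≤ bound)
a_4 = 1: 59/9  (≤ bound)
a_5 = 5: 341/52  (≤ bound)
a_6 = 1: 400/61  (> 58, stop)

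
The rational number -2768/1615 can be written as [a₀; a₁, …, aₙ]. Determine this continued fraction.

Repeatedly divide and take the remainder:
⌊-2768/1615⌋ = -2, remainder 462
⌊1615/462⌋ = 3, remainder 229
⌊462/229⌋ = 2, remainder 4
⌊229/4⌋ = 57, remainder 1
⌊4/1⌋ = 4, remainder 0

[-2; 3, 2, 57, 4]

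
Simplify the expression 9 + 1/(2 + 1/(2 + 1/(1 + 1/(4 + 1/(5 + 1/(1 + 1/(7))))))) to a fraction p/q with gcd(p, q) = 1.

Start with 7.
1 + 1/(7/1) = 1 + 1/7 = 8/7
5 + 1/(8/7) = 5 + 7/8 = 47/8
4 + 1/(47/8) = 4 + 8/47 = 196/47
1 + 1/(196/47) = 1 + 47/196 = 243/196
2 + 1/(243/196) = 2 + 196/243 = 682/243
2 + 1/(682/243) = 2 + 243/682 = 1607/682
9 + 1/(1607/682) = 9 + 682/1607 = 15145/1607

15145/1607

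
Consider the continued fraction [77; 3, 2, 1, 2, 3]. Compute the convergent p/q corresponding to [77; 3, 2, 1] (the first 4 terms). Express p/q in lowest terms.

773/10

a_0 = 77: 77/1
a_1 = 3: 232/3
a_2 = 2: 541/7
a_3 = 1: 773/10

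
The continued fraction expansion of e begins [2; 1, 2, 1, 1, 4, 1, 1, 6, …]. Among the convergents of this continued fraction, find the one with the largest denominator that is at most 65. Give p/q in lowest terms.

106/39

List convergents until the denominator exceeds the bound:
a_0 = 2: 2/1  (≤ bound)
a_1 = 1: 3/1  (≤ bound)
a_2 = 2: 8/3  (≤ bound)
a_3 = 1: 11/4  (≤ bound)
a_4 = 1: 19/7  (≤ bound)
a_5 = 4: 87/32  (≤ bound)
a_6 = 1: 106/39  (≤ bound)
a_7 = 1: 193/71  (> 65, stop)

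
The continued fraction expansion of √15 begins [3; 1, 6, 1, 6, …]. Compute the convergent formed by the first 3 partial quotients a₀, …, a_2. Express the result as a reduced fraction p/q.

27/7

a_0 = 3: 3/1
a_1 = 1: 4/1
a_2 = 6: 27/7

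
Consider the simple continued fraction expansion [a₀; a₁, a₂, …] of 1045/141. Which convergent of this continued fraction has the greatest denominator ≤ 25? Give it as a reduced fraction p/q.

a_0 = 7: 7/1  (≤ bound)
a_1 = 2: 15/2  (≤ bound)
a_2 = 2: 37/5  (≤ bound)
a_3 = 3: 126/17  (≤ bound)
a_4 = 8: 1045/141  (> 25, stop)

126/17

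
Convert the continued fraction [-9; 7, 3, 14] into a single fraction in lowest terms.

-2792/315

Build up convergents one term at a time:
a_0 = -9: -9/1
a_1 = 7: -62/7
a_2 = 3: -195/22
a_3 = 14: -2792/315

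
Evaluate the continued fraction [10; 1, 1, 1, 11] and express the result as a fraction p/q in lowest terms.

Build up convergents one term at a time:
a_0 = 10: 10/1
a_1 = 1: 11/1
a_2 = 1: 21/2
a_3 = 1: 32/3
a_4 = 11: 373/35

373/35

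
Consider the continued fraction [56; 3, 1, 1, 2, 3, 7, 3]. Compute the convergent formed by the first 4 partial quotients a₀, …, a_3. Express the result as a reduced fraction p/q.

Work from the innermost term outward:
Start with 1.
1 + 1/(1/1) = 1 + 1/1 = 2/1
3 + 1/(2/1) = 3 + 1/2 = 7/2
56 + 1/(7/2) = 56 + 2/7 = 394/7

394/7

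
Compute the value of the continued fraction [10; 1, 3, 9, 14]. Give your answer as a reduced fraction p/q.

5615/522

a_0 = 10: 10/1
a_1 = 1: 11/1
a_2 = 3: 43/4
a_3 = 9: 398/37
a_4 = 14: 5615/522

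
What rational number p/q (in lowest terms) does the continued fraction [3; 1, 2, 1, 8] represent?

Start with 8.
1 + 1/(8/1) = 1 + 1/8 = 9/8
2 + 1/(9/8) = 2 + 8/9 = 26/9
1 + 1/(26/9) = 1 + 9/26 = 35/26
3 + 1/(35/26) = 3 + 26/35 = 131/35

131/35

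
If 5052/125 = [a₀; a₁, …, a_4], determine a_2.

Repeatedly divide and take the remainder:
5052 ÷ 125 → quotient 40, remainder 52
125 ÷ 52 → quotient 2, remainder 21
52 ÷ 21 → quotient 2, remainder 10

2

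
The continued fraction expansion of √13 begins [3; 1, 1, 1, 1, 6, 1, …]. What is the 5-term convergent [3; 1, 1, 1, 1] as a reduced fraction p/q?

18/5

Starting at the tail and folding back:
Start with 1.
1 + 1/(1/1) = 1 + 1/1 = 2/1
1 + 1/(2/1) = 1 + 1/2 = 3/2
1 + 1/(3/2) = 1 + 2/3 = 5/3
3 + 1/(5/3) = 3 + 3/5 = 18/5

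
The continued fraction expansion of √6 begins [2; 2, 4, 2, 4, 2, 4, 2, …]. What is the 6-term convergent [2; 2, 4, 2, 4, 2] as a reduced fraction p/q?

Use the convergent recurrence hₖ = aₖ·hₖ₋₁ + hₖ₋₂ (and likewise for the denominators kₖ):
a_0 = 2: 2/1
a_1 = 2: 5/2
a_2 = 4: 22/9
a_3 = 2: 49/20
a_4 = 4: 218/89
a_5 = 2: 485/198

485/198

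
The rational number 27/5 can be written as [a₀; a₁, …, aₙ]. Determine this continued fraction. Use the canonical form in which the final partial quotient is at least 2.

27 ÷ 5 → quotient 5, remainder 2
5 ÷ 2 → quotient 2, remainder 1
2 ÷ 1 → quotient 2, remainder 0

[5; 2, 2]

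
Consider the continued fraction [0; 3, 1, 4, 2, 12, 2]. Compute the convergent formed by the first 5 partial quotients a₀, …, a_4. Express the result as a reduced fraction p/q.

Compute successive convergents:
a_0 = 0: 0/1
a_1 = 3: 1/3
a_2 = 1: 1/4
a_3 = 4: 5/19
a_4 = 2: 11/42

11/42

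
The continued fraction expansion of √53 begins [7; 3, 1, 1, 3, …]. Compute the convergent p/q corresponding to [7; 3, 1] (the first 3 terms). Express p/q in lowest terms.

29/4

a_0 = 7: 7/1
a_1 = 3: 22/3
a_2 = 1: 29/4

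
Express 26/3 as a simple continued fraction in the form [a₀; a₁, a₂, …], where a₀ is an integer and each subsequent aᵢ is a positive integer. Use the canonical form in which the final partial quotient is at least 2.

Apply division with remainder until the remainder is 0:
⌊26/3⌋ = 8, remainder 2
⌊3/2⌋ = 1, remainder 1
⌊2/1⌋ = 2, remainder 0

[8; 1, 2]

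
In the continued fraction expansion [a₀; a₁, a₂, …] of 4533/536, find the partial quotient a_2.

Apply division with remainder until the remainder is 0:
⌊4533/536⌋ = 8, remainder 245
⌊536/245⌋ = 2, remainder 46
⌊245/46⌋ = 5, remainder 15

5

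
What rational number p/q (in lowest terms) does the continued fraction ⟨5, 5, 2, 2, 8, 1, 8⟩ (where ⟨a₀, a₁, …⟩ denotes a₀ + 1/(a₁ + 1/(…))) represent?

11713/2259

Starting at the tail and folding back:
Start with 8.
1 + 1/(8/1) = 1 + 1/8 = 9/8
8 + 1/(9/8) = 8 + 8/9 = 80/9
2 + 1/(80/9) = 2 + 9/80 = 169/80
2 + 1/(169/80) = 2 + 80/169 = 418/169
5 + 1/(418/169) = 5 + 169/418 = 2259/418
5 + 1/(2259/418) = 5 + 418/2259 = 11713/2259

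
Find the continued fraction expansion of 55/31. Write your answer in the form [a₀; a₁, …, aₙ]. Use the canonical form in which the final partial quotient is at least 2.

[1; 1, 3, 2, 3]

55 ÷ 31 → quotient 1, remainder 24
31 ÷ 24 → quotient 1, remainder 7
24 ÷ 7 → quotient 3, remainder 3
7 ÷ 3 → quotient 2, remainder 1
3 ÷ 1 → quotient 3, remainder 0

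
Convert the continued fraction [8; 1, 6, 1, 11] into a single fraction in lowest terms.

Work from the innermost term outward:
Start with 11.
1 + 1/(11/1) = 1 + 1/11 = 12/11
6 + 1/(12/11) = 6 + 11/12 = 83/12
1 + 1/(83/12) = 1 + 12/83 = 95/83
8 + 1/(95/83) = 8 + 83/95 = 843/95

843/95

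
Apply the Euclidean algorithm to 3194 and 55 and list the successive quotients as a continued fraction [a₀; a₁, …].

Run the Euclidean algorithm, recording each quotient:
⌊3194/55⌋ = 58, remainder 4
⌊55/4⌋ = 13, remainder 3
⌊4/3⌋ = 1, remainder 1
⌊3/1⌋ = 3, remainder 0

[58; 13, 1, 3]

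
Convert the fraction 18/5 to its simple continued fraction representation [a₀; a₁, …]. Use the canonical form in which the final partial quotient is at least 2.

18 ÷ 5 → quotient 3, remainder 3
5 ÷ 3 → quotient 1, remainder 2
3 ÷ 2 → quotient 1, remainder 1
2 ÷ 1 → quotient 2, remainder 0

[3; 1, 1, 2]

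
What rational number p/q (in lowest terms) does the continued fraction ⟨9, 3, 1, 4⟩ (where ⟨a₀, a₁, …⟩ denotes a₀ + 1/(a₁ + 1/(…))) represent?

176/19

Compute successive convergents:
a_0 = 9: 9/1
a_1 = 3: 28/3
a_2 = 1: 37/4
a_3 = 4: 176/19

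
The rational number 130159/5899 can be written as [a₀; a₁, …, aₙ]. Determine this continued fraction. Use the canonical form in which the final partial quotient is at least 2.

[22; 15, 2, 14, 6, 2]

⌊130159/5899⌋ = 22, remainder 381
⌊5899/381⌋ = 15, remainder 184
⌊381/184⌋ = 2, remainder 13
⌊184/13⌋ = 14, remainder 2
⌊13/2⌋ = 6, remainder 1
⌊2/1⌋ = 2, remainder 0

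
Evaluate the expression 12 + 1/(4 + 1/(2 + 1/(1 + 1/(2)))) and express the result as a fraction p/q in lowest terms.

a_0 = 12: 12/1
a_1 = 4: 49/4
a_2 = 2: 110/9
a_3 = 1: 159/13
a_4 = 2: 428/35

428/35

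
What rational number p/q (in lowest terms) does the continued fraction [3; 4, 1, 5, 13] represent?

a_0 = 3: 3/1
a_1 = 4: 13/4
a_2 = 1: 16/5
a_3 = 5: 93/29
a_4 = 13: 1225/382

1225/382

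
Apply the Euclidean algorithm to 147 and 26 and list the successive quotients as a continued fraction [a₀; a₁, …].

147 ÷ 26 → quotient 5, remainder 17
26 ÷ 17 → quotient 1, remainder 9
17 ÷ 9 → quotient 1, remainder 8
9 ÷ 8 → quotient 1, remainder 1
8 ÷ 1 → quotient 8, remainder 0

[5; 1, 1, 1, 8]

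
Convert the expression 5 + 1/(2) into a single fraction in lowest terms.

a_0 = 5: 5/1
a_1 = 2: 11/2

11/2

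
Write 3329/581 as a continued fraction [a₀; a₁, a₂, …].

⌊3329/581⌋ = 5, remainder 424
⌊581/424⌋ = 1, remainder 157
⌊424/157⌋ = 2, remainder 110
⌊157/110⌋ = 1, remainder 47
⌊110/47⌋ = 2, remainder 16
⌊47/16⌋ = 2, remainder 15
⌊16/15⌋ = 1, remainder 1
⌊15/1⌋ = 15, remainder 0

[5; 1, 2, 1, 2, 2, 1, 15]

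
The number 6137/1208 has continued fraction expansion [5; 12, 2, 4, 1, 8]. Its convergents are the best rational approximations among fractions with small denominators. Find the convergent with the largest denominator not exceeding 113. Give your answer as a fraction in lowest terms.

List convergents until the denominator exceeds the bound:
a_0 = 5: 5/1  (≤ bound)
a_1 = 12: 61/12  (≤ bound)
a_2 = 2: 127/25  (≤ bound)
a_3 = 4: 569/112  (≤ bound)
a_4 = 1: 696/137  (> 113, stop)

569/112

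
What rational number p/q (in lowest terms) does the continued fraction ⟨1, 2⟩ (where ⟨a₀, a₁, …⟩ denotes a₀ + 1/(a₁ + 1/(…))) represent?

3/2

Start with 2.
1 + 1/(2/1) = 1 + 1/2 = 3/2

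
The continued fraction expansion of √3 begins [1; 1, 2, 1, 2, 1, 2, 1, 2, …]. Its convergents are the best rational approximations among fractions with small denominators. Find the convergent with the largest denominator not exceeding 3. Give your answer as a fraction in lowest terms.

5/3

List convergents until the denominator exceeds the bound:
a_0 = 1: 1/1  (≤ bound)
a_1 = 1: 2/1  (≤ bound)
a_2 = 2: 5/3  (≤ bound)
a_3 = 1: 7/4  (> 3, stop)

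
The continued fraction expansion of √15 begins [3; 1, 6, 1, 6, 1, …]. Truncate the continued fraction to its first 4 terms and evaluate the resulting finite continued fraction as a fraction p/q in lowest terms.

Work from the innermost term outward:
Start with 1.
6 + 1/(1/1) = 6 + 1/1 = 7/1
1 + 1/(7/1) = 1 + 1/7 = 8/7
3 + 1/(8/7) = 3 + 7/8 = 31/8

31/8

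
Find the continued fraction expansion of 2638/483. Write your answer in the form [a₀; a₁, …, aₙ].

2638 = 5·483 + 223, so a_0 = 5
483 = 2·223 + 37, so a_1 = 2
223 = 6·37 + 1, so a_2 = 6
37 = 37·1 + 0, so a_3 = 37

[5; 2, 6, 37]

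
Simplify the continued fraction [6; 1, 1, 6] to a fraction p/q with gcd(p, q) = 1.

a_0 = 6: 6/1
a_1 = 1: 7/1
a_2 = 1: 13/2
a_3 = 6: 85/13

85/13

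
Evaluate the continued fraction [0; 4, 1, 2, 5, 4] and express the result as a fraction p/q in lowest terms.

a_0 = 0: 0/1
a_1 = 4: 1/4
a_2 = 1: 1/5
a_3 = 2: 3/14
a_4 = 5: 16/75
a_5 = 4: 67/314

67/314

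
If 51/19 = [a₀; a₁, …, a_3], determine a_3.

51 = 2·19 + 13, so a_0 = 2
19 = 1·13 + 6, so a_1 = 1
13 = 2·6 + 1, so a_2 = 2
6 = 6·1 + 0, so a_3 = 6

6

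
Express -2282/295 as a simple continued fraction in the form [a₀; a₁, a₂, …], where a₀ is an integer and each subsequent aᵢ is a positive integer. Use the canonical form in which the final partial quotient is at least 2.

[-8; 3, 1, 3, 1, 1, 2, 3]

-2282 ÷ 295 → quotient -8, remainder 78
295 ÷ 78 → quotient 3, remainder 61
78 ÷ 61 → quotient 1, remainder 17
61 ÷ 17 → quotient 3, remainder 10
17 ÷ 10 → quotient 1, remainder 7
10 ÷ 7 → quotient 1, remainder 3
7 ÷ 3 → quotient 2, remainder 1
3 ÷ 1 → quotient 3, remainder 0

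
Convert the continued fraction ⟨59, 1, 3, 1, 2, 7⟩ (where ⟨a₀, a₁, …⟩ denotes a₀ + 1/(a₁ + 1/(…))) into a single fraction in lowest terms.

Start with 7.
2 + 1/(7/1) = 2 + 1/7 = 15/7
1 + 1/(15/7) = 1 + 7/15 = 22/15
3 + 1/(22/15) = 3 + 15/22 = 81/22
1 + 1/(81/22) = 1 + 22/81 = 103/81
59 + 1/(103/81) = 59 + 81/103 = 6158/103

6158/103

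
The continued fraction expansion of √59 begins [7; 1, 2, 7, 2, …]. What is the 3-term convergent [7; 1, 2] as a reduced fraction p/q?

a_0 = 7: 7/1
a_1 = 1: 8/1
a_2 = 2: 23/3

23/3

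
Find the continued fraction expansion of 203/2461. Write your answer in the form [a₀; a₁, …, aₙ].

[0; 12, 8, 8, 3]

⌊203/2461⌋ = 0, remainder 203
⌊2461/203⌋ = 12, remainder 25
⌊203/25⌋ = 8, remainder 3
⌊25/3⌋ = 8, remainder 1
⌊3/1⌋ = 3, remainder 0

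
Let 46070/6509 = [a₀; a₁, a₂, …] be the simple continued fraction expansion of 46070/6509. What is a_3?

46070 = 7·6509 + 507, so a_0 = 7
6509 = 12·507 + 425, so a_1 = 12
507 = 1·425 + 82, so a_2 = 1
425 = 5·82 + 15, so a_3 = 5

5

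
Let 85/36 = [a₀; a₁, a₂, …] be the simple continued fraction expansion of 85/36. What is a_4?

Run the Euclidean algorithm, recording each quotient:
85 ÷ 36 → quotient 2, remainder 13
36 ÷ 13 → quotient 2, remainder 10
13 ÷ 10 → quotient 1, remainder 3
10 ÷ 3 → quotient 3, remainder 1
3 ÷ 1 → quotient 3, remainder 0

3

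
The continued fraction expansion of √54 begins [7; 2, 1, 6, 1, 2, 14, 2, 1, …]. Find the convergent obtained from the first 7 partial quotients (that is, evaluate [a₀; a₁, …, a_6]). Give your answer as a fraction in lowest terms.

a_0 = 7: 7/1
a_1 = 2: 15/2
a_2 = 1: 22/3
a_3 = 6: 147/20
a_4 = 1: 169/23
a_5 = 2: 485/66
a_6 = 14: 6959/947

6959/947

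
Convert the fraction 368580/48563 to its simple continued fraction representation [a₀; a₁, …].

368580 ÷ 48563 → quotient 7, remainder 28639
48563 ÷ 28639 → quotient 1, remainder 19924
28639 ÷ 19924 → quotient 1, remainder 8715
19924 ÷ 8715 → quotient 2, remainder 2494
8715 ÷ 2494 → quotient 3, remainder 1233
2494 ÷ 1233 → quotient 2, remainder 28
1233 ÷ 28 → quotient 44, remainder 1
28 ÷ 1 → quotient 28, remainder 0

[7; 1, 1, 2, 3, 2, 44, 28]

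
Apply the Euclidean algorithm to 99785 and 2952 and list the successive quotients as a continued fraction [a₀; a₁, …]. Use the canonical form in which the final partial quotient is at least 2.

[33; 1, 4, 15, 1, 3, 9]

⌊99785/2952⌋ = 33, remainder 2369
⌊2952/2369⌋ = 1, remainder 583
⌊2369/583⌋ = 4, remainder 37
⌊583/37⌋ = 15, remainder 28
⌊37/28⌋ = 1, remainder 9
⌊28/9⌋ = 3, remainder 1
⌊9/1⌋ = 9, remainder 0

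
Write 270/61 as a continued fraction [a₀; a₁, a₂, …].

[4; 2, 2, 1, 8]

270 = 4·61 + 26, so a_0 = 4
61 = 2·26 + 9, so a_1 = 2
26 = 2·9 + 8, so a_2 = 2
9 = 1·8 + 1, so a_3 = 1
8 = 8·1 + 0, so a_4 = 8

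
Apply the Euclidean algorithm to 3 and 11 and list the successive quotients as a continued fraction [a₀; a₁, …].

[0; 3, 1, 2]

Apply division with remainder until the remainder is 0:
3 ÷ 11 → quotient 0, remainder 3
11 ÷ 3 → quotient 3, remainder 2
3 ÷ 2 → quotient 1, remainder 1
2 ÷ 1 → quotient 2, remainder 0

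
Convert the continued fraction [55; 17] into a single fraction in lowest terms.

a_0 = 55: 55/1
a_1 = 17: 936/17

936/17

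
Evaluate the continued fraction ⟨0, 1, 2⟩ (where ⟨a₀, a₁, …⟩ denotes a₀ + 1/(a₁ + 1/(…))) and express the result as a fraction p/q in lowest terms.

a_0 = 0: 0/1
a_1 = 1: 1/1
a_2 = 2: 2/3

2/3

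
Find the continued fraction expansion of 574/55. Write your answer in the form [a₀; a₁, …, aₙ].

⌊574/55⌋ = 10, remainder 24
⌊55/24⌋ = 2, remainder 7
⌊24/7⌋ = 3, remainder 3
⌊7/3⌋ = 2, remainder 1
⌊3/1⌋ = 3, remainder 0

[10; 2, 3, 2, 3]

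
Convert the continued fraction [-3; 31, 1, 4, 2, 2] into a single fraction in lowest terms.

-2550/859

Compute successive convergents:
a_0 = -3: -3/1
a_1 = 31: -92/31
a_2 = 1: -95/32
a_3 = 4: -472/159
a_4 = 2: -1039/350
a_5 = 2: -2550/859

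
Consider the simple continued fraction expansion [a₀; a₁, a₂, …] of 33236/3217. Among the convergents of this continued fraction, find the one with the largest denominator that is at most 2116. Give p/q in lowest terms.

15745/1524

a_0 = 10: 10/1  (≤ bound)
a_1 = 3: 31/3  (≤ bound)
a_2 = 56: 1746/169  (≤ bound)
a_3 = 9: 15745/1524  (≤ bound)
a_4 = 2: 33236/3217  (> 2116, stop)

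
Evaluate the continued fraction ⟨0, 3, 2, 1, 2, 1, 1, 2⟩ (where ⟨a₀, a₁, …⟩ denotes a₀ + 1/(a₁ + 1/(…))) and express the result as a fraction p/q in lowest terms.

a_0 = 0: 0/1
a_1 = 3: 1/3
a_2 = 2: 2/7
a_3 = 1: 3/10
a_4 = 2: 8/27
a_5 = 1: 11/37
a_6 = 1: 19/64
a_7 = 2: 49/165

49/165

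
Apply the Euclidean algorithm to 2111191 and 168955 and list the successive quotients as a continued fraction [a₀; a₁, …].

Run the Euclidean algorithm, recording each quotient:
2111191 ÷ 168955 → quotient 12, remainder 83731
168955 ÷ 83731 → quotient 2, remainder 1493
83731 ÷ 1493 → quotient 56, remainder 123
1493 ÷ 123 → quotient 12, remainder 17
123 ÷ 17 → quotient 7, remainder 4
17 ÷ 4 → quotient 4, remainder 1
4 ÷ 1 → quotient 4, remainder 0

[12; 2, 56, 12, 7, 4, 4]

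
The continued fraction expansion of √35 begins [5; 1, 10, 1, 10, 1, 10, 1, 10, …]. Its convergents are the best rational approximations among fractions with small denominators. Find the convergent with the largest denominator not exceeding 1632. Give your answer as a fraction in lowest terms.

a_0 = 5: 5/1  (≤ bound)
a_1 = 1: 6/1  (≤ bound)
a_2 = 10: 65/11  (≤ bound)
a_3 = 1: 71/12  (≤ bound)
a_4 = 10: 775/131  (≤ bound)
a_5 = 1: 846/143  (≤ bound)
a_6 = 10: 9235/1561  (≤ bound)
a_7 = 1: 10081/1704  (> 1632, stop)

9235/1561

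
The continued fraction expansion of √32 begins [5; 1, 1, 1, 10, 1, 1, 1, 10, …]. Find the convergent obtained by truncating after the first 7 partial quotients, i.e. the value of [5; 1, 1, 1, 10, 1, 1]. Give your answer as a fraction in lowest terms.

Collapse the nested fraction from the inside out:
Start with 1.
1 + 1/(1/1) = 1 + 1/1 = 2/1
10 + 1/(2/1) = 10 + 1/2 = 21/2
1 + 1/(21/2) = 1 + 2/21 = 23/21
1 + 1/(23/21) = 1 + 21/23 = 44/23
1 + 1/(44/23) = 1 + 23/44 = 67/44
5 + 1/(67/44) = 5 + 44/67 = 379/67

379/67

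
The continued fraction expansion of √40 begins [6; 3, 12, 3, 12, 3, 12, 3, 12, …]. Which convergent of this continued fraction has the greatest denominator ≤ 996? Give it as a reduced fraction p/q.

a_0 = 6: 6/1  (≤ bound)
a_1 = 3: 19/3  (≤ bound)
a_2 = 12: 234/37  (≤ bound)
a_3 = 3: 721/114  (≤ bound)
a_4 = 12: 8886/1405  (> 996, stop)

721/114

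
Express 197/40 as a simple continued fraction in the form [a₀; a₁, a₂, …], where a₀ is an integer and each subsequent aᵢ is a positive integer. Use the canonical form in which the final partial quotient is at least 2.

[4; 1, 12, 3]

Apply division with remainder until the remainder is 0:
197 ÷ 40 → quotient 4, remainder 37
40 ÷ 37 → quotient 1, remainder 3
37 ÷ 3 → quotient 12, remainder 1
3 ÷ 1 → quotient 3, remainder 0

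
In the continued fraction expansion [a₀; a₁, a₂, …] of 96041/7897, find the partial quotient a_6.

96041 = 12·7897 + 1277, so a_0 = 12
7897 = 6·1277 + 235, so a_1 = 6
1277 = 5·235 + 102, so a_2 = 5
235 = 2·102 + 31, so a_3 = 2
102 = 3·31 + 9, so a_4 = 3
31 = 3·9 + 4, so a_5 = 3
9 = 2·4 + 1, so a_6 = 2

2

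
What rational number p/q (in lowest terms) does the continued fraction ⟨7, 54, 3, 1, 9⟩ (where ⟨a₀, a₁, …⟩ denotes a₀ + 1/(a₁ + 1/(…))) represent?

Use the convergent recurrence hₖ = aₖ·hₖ₋₁ + hₖ₋₂ (and likewise for the denominators kₖ):
a_0 = 7: 7/1
a_1 = 54: 379/54
a_2 = 3: 1144/163
a_3 = 1: 1523/217
a_4 = 9: 14851/2116

14851/2116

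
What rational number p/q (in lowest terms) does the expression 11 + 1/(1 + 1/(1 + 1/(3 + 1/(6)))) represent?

Compute successive convergents:
a_0 = 11: 11/1
a_1 = 1: 12/1
a_2 = 1: 23/2
a_3 = 3: 81/7
a_4 = 6: 509/44

509/44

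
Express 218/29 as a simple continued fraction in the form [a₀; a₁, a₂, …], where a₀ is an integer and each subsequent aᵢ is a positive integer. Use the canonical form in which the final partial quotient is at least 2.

Run the Euclidean algorithm, recording each quotient:
218 ÷ 29 → quotient 7, remainder 15
29 ÷ 15 → quotient 1, remainder 14
15 ÷ 14 → quotient 1, remainder 1
14 ÷ 1 → quotient 14, remainder 0

[7; 1, 1, 14]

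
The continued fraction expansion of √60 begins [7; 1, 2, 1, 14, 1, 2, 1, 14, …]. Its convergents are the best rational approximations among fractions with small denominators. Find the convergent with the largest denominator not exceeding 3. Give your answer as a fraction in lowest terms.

23/3

List convergents until the denominator exceeds the bound:
a_0 = 7: 7/1  (≤ bound)
a_1 = 1: 8/1  (≤ bound)
a_2 = 2: 23/3  (≤ bound)
a_3 = 1: 31/4  (> 3, stop)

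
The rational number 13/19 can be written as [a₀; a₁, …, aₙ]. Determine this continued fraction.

[0; 1, 2, 6]

⌊13/19⌋ = 0, remainder 13
⌊19/13⌋ = 1, remainder 6
⌊13/6⌋ = 2, remainder 1
⌊6/1⌋ = 6, remainder 0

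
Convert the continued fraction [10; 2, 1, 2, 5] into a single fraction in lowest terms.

Compute successive convergents:
a_0 = 10: 10/1
a_1 = 2: 21/2
a_2 = 1: 31/3
a_3 = 2: 83/8
a_4 = 5: 446/43

446/43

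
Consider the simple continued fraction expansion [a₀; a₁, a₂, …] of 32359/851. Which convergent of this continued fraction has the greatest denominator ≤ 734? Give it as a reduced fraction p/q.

3080/81

a_0 = 38: 38/1  (≤ bound)
a_1 = 40: 1521/40  (≤ bound)
a_2 = 1: 1559/41  (≤ bound)
a_3 = 1: 3080/81  (≤ bound)
a_4 = 10: 32359/851  (> 734, stop)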